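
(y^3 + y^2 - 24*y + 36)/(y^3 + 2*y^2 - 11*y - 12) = (y^2 + 4*y - 12)/(y^2 + 5*y + 4)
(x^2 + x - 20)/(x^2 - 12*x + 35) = (x^2 + x - 20)/(x^2 - 12*x + 35)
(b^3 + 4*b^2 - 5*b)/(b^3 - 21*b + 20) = b/(b - 4)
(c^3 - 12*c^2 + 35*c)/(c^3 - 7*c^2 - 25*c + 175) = c/(c + 5)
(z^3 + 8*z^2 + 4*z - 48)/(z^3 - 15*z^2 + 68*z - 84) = (z^2 + 10*z + 24)/(z^2 - 13*z + 42)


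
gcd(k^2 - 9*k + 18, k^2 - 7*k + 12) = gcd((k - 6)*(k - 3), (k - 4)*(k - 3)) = k - 3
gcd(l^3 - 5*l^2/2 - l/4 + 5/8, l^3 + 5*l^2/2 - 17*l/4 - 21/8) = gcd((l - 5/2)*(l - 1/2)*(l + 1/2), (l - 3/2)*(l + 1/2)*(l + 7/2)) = l + 1/2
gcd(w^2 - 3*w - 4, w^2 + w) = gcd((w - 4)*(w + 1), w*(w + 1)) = w + 1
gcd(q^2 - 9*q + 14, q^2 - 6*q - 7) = q - 7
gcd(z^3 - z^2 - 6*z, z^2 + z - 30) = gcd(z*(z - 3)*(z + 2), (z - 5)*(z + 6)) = 1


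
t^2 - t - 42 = (t - 7)*(t + 6)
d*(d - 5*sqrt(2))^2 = d^3 - 10*sqrt(2)*d^2 + 50*d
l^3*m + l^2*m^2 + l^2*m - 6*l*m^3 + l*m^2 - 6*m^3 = (l - 2*m)*(l + 3*m)*(l*m + m)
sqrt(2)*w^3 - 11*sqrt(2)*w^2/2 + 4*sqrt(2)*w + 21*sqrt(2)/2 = (w - 7/2)*(w - 3)*(sqrt(2)*w + sqrt(2))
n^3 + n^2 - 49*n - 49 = (n - 7)*(n + 1)*(n + 7)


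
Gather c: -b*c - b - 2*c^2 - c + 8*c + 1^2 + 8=-b - 2*c^2 + c*(7 - b) + 9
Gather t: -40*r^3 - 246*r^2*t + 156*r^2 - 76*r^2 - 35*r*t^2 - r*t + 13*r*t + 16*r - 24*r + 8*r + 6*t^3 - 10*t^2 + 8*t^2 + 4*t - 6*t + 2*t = -40*r^3 + 80*r^2 + 6*t^3 + t^2*(-35*r - 2) + t*(-246*r^2 + 12*r)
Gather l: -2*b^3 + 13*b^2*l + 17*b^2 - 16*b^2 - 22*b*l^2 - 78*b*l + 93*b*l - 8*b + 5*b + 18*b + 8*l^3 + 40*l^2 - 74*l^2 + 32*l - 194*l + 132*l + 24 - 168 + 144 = -2*b^3 + b^2 + 15*b + 8*l^3 + l^2*(-22*b - 34) + l*(13*b^2 + 15*b - 30)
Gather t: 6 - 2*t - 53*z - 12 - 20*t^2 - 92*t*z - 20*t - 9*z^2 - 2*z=-20*t^2 + t*(-92*z - 22) - 9*z^2 - 55*z - 6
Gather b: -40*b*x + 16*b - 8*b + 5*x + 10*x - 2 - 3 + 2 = b*(8 - 40*x) + 15*x - 3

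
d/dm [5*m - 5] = 5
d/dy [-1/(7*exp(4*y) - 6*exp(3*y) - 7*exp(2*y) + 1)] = (28*exp(2*y) - 18*exp(y) - 14)*exp(2*y)/(7*exp(4*y) - 6*exp(3*y) - 7*exp(2*y) + 1)^2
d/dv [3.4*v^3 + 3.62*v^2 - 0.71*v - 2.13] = 10.2*v^2 + 7.24*v - 0.71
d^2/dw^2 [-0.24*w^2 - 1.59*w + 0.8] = -0.480000000000000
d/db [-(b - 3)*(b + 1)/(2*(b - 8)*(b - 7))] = (13*b^2 - 118*b + 157)/(2*(b^4 - 30*b^3 + 337*b^2 - 1680*b + 3136))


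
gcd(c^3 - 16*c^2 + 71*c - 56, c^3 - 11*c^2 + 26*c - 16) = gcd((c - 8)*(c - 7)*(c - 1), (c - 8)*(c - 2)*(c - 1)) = c^2 - 9*c + 8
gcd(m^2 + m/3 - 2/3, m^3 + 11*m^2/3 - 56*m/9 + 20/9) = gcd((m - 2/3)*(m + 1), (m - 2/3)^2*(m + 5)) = m - 2/3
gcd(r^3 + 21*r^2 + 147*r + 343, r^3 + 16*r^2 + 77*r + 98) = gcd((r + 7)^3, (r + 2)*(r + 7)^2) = r^2 + 14*r + 49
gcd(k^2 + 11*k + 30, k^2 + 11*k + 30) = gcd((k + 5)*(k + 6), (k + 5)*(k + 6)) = k^2 + 11*k + 30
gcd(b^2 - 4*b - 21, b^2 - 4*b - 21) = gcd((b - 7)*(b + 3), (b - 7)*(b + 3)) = b^2 - 4*b - 21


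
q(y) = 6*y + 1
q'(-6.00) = 6.00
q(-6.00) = -35.00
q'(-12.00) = 6.00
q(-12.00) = -71.00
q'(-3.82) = 6.00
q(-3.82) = -21.92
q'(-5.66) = 6.00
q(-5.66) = -32.96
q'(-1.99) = 6.00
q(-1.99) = -10.94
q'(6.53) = 6.00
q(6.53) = 40.18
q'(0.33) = 6.00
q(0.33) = 2.98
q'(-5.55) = 6.00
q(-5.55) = -32.30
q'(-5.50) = 6.00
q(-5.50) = -32.00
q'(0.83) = 6.00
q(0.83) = 5.98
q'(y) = 6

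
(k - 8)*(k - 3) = k^2 - 11*k + 24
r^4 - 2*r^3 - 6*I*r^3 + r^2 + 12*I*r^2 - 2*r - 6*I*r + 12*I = (r - 2)*(r - 6*I)*(r - I)*(r + I)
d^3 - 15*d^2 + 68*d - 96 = (d - 8)*(d - 4)*(d - 3)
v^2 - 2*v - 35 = (v - 7)*(v + 5)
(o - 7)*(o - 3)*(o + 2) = o^3 - 8*o^2 + o + 42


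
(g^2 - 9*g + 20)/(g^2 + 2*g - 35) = (g - 4)/(g + 7)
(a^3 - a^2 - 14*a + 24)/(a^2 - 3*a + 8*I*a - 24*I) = (a^2 + 2*a - 8)/(a + 8*I)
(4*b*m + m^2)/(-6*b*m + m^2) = (-4*b - m)/(6*b - m)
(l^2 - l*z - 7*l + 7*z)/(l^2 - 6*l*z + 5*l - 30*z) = (l^2 - l*z - 7*l + 7*z)/(l^2 - 6*l*z + 5*l - 30*z)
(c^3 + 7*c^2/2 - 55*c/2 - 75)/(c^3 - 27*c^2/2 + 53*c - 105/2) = (2*c^2 + 17*c + 30)/(2*c^2 - 17*c + 21)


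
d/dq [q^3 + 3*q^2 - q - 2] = 3*q^2 + 6*q - 1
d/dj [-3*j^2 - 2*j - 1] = -6*j - 2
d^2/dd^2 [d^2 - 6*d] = 2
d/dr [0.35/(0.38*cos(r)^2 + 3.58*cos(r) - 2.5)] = (0.266*cos(r) + 1.253)*sin(r)/(0.38*cos(r)^2 + 3.58*cos(r) - 2.5)^2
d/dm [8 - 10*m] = -10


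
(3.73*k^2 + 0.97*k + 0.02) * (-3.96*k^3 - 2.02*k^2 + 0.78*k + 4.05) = -14.7708*k^5 - 11.3758*k^4 + 0.8708*k^3 + 15.8227*k^2 + 3.9441*k + 0.081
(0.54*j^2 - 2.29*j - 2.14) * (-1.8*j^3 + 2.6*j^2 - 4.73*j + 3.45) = -0.972*j^5 + 5.526*j^4 - 4.6562*j^3 + 7.1307*j^2 + 2.2217*j - 7.383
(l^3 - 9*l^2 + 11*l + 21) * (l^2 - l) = l^5 - 10*l^4 + 20*l^3 + 10*l^2 - 21*l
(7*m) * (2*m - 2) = 14*m^2 - 14*m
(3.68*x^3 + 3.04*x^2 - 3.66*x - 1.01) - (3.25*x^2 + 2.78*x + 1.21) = 3.68*x^3 - 0.21*x^2 - 6.44*x - 2.22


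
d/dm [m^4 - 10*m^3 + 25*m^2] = 2*m*(2*m^2 - 15*m + 25)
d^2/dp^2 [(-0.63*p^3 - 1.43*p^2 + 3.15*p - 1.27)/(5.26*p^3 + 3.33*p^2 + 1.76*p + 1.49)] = (-5.6843418860808e-14*p^7 - 57.0594279999998*p^6 + 557.911368*p^5 + 48.0753480000001*p^4 - 168.368464*p^3 - 418.635336*p^2 - 87.106416*p - 18.135792)/(145.531576*p^9 + 276.399324*p^8 + 321.06777*p^7 + 345.567057*p^6 + 264.020772*p^5 + 163.275351*p^4 + 92.880506*p^3 + 36.025071*p^2 + 11.722128*p + 3.307949)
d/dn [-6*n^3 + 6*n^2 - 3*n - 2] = -18*n^2 + 12*n - 3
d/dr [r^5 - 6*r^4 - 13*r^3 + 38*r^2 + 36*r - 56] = 5*r^4 - 24*r^3 - 39*r^2 + 76*r + 36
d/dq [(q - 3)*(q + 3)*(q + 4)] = 3*q^2 + 8*q - 9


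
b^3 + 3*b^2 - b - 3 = (b - 1)*(b + 1)*(b + 3)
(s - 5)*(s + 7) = s^2 + 2*s - 35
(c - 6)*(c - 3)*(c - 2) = c^3 - 11*c^2 + 36*c - 36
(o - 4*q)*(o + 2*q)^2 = o^3 - 12*o*q^2 - 16*q^3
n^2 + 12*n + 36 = (n + 6)^2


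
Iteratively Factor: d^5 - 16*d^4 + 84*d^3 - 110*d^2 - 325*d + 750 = (d - 5)*(d^4 - 11*d^3 + 29*d^2 + 35*d - 150) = (d - 5)^2*(d^3 - 6*d^2 - d + 30) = (d - 5)^2*(d - 3)*(d^2 - 3*d - 10) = (d - 5)^3*(d - 3)*(d + 2)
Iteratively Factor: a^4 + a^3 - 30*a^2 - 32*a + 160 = (a + 4)*(a^3 - 3*a^2 - 18*a + 40) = (a + 4)^2*(a^2 - 7*a + 10) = (a - 5)*(a + 4)^2*(a - 2)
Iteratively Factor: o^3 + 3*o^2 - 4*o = (o + 4)*(o^2 - o) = o*(o + 4)*(o - 1)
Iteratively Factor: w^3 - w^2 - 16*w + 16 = (w - 1)*(w^2 - 16) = (w - 4)*(w - 1)*(w + 4)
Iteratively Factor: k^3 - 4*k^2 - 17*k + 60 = (k + 4)*(k^2 - 8*k + 15) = (k - 5)*(k + 4)*(k - 3)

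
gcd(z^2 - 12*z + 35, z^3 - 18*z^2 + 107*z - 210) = z^2 - 12*z + 35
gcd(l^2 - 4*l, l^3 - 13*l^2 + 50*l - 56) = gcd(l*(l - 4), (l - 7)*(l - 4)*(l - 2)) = l - 4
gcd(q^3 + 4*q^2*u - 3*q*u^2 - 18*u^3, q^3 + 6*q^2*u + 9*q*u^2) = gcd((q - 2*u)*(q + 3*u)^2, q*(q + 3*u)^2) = q^2 + 6*q*u + 9*u^2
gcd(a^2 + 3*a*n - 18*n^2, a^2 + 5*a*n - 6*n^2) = a + 6*n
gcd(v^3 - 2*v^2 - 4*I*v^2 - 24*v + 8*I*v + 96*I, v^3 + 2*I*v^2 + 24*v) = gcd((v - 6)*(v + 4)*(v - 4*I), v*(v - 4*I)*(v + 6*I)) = v - 4*I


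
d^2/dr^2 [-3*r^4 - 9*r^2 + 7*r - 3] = -36*r^2 - 18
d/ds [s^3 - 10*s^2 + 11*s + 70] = 3*s^2 - 20*s + 11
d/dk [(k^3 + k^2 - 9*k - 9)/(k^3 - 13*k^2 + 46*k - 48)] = 2*(-7*k^2 + 13*k + 47)/(k^4 - 20*k^3 + 132*k^2 - 320*k + 256)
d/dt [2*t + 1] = 2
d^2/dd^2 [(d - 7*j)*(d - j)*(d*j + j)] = 2*j*(3*d - 8*j + 1)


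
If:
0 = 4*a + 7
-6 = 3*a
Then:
No Solution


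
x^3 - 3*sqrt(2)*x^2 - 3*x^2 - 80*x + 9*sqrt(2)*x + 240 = (x - 3)*(x - 8*sqrt(2))*(x + 5*sqrt(2))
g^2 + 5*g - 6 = (g - 1)*(g + 6)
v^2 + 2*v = v*(v + 2)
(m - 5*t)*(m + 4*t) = m^2 - m*t - 20*t^2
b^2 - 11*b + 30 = (b - 6)*(b - 5)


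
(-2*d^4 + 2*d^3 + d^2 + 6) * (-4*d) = 8*d^5 - 8*d^4 - 4*d^3 - 24*d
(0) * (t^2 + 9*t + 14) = 0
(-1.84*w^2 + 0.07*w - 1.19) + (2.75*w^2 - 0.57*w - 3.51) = 0.91*w^2 - 0.5*w - 4.7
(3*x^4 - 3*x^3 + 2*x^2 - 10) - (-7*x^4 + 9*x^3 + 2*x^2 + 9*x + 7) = 10*x^4 - 12*x^3 - 9*x - 17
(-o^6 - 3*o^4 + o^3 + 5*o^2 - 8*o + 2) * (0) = 0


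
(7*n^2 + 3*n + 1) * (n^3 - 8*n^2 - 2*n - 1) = 7*n^5 - 53*n^4 - 37*n^3 - 21*n^2 - 5*n - 1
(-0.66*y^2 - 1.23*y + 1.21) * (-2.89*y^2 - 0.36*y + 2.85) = 1.9074*y^4 + 3.7923*y^3 - 4.9351*y^2 - 3.9411*y + 3.4485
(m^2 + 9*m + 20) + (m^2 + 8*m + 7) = 2*m^2 + 17*m + 27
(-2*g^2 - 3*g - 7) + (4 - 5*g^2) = -7*g^2 - 3*g - 3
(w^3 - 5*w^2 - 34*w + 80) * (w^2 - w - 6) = w^5 - 6*w^4 - 35*w^3 + 144*w^2 + 124*w - 480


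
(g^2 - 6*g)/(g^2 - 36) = g/(g + 6)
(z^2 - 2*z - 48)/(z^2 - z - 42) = (z - 8)/(z - 7)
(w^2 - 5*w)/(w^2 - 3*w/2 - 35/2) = 2*w/(2*w + 7)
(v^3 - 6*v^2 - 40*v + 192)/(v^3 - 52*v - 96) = (v - 4)/(v + 2)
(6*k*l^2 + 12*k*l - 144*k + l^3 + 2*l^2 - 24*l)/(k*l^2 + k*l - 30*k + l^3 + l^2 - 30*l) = (6*k*l - 24*k + l^2 - 4*l)/(k*l - 5*k + l^2 - 5*l)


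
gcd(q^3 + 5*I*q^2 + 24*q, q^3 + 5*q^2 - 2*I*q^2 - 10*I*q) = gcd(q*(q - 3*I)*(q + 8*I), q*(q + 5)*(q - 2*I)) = q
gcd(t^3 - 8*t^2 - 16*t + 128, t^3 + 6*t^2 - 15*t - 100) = t - 4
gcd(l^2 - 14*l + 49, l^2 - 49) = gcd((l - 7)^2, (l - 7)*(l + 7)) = l - 7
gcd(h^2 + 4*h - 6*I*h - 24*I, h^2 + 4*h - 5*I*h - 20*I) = h + 4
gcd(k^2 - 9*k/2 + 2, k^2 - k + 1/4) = k - 1/2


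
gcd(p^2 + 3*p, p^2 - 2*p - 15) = p + 3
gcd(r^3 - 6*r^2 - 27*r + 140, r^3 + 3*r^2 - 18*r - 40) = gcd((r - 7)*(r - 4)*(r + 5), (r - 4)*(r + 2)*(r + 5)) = r^2 + r - 20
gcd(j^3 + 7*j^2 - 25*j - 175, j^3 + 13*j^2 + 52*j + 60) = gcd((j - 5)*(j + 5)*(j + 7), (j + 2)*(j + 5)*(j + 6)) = j + 5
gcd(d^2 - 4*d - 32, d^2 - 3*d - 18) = 1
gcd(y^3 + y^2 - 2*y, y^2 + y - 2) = y^2 + y - 2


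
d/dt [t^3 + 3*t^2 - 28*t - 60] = 3*t^2 + 6*t - 28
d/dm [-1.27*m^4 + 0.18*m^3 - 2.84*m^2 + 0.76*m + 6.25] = -5.08*m^3 + 0.54*m^2 - 5.68*m + 0.76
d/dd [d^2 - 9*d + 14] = 2*d - 9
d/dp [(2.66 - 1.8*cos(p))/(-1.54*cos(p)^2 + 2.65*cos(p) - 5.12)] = (2.772*cos(p)^2 - 8.1928*cos(p) - 2.167)*sin(p)/(2.3716*cos(p)^4 - 8.162*cos(p)^3 + 22.7921*cos(p)^2 - 27.136*cos(p) + 26.2144)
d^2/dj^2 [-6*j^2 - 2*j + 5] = -12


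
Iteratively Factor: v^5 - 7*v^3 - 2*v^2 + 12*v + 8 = (v - 2)*(v^4 + 2*v^3 - 3*v^2 - 8*v - 4) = (v - 2)^2*(v^3 + 4*v^2 + 5*v + 2) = (v - 2)^2*(v + 1)*(v^2 + 3*v + 2) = (v - 2)^2*(v + 1)^2*(v + 2)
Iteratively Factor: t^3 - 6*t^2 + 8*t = (t)*(t^2 - 6*t + 8) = t*(t - 2)*(t - 4)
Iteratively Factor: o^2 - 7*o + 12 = (o - 3)*(o - 4)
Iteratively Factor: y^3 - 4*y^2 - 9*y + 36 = (y - 3)*(y^2 - y - 12) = (y - 3)*(y + 3)*(y - 4)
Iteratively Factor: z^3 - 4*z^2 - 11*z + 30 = (z + 3)*(z^2 - 7*z + 10) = (z - 5)*(z + 3)*(z - 2)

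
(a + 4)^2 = a^2 + 8*a + 16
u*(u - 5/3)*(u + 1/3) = u^3 - 4*u^2/3 - 5*u/9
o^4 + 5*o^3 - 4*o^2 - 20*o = o*(o - 2)*(o + 2)*(o + 5)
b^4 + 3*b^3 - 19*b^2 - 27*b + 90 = (b - 3)*(b - 2)*(b + 3)*(b + 5)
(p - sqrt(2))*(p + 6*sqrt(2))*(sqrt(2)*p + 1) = sqrt(2)*p^3 + 11*p^2 - 7*sqrt(2)*p - 12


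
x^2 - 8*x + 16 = (x - 4)^2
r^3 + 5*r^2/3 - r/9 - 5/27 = (r - 1/3)*(r + 1/3)*(r + 5/3)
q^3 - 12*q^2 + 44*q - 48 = (q - 6)*(q - 4)*(q - 2)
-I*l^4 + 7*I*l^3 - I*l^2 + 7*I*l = l*(l - 7)*(l - I)*(-I*l + 1)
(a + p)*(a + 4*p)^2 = a^3 + 9*a^2*p + 24*a*p^2 + 16*p^3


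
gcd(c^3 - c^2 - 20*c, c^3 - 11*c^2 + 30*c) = c^2 - 5*c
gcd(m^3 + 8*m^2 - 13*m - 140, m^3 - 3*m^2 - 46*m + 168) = m^2 + 3*m - 28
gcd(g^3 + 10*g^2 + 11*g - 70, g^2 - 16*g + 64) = 1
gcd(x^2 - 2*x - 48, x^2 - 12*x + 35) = 1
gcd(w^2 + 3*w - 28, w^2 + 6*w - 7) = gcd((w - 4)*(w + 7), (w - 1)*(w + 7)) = w + 7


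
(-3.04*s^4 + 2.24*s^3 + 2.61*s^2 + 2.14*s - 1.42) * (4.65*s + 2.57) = -14.136*s^5 + 2.6032*s^4 + 17.8933*s^3 + 16.6587*s^2 - 1.1032*s - 3.6494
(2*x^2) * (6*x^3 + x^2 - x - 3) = 12*x^5 + 2*x^4 - 2*x^3 - 6*x^2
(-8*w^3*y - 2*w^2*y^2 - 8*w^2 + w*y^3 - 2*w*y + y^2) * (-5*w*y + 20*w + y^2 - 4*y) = 40*w^4*y^2 - 160*w^4*y + 2*w^3*y^3 - 8*w^3*y^2 + 40*w^3*y - 160*w^3 - 7*w^2*y^4 + 28*w^2*y^3 + 2*w^2*y^2 - 8*w^2*y + w*y^5 - 4*w*y^4 - 7*w*y^3 + 28*w*y^2 + y^4 - 4*y^3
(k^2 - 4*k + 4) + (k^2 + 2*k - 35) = 2*k^2 - 2*k - 31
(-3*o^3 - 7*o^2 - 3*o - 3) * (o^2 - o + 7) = -3*o^5 - 4*o^4 - 17*o^3 - 49*o^2 - 18*o - 21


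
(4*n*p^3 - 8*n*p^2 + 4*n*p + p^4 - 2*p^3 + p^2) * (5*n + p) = 20*n^2*p^3 - 40*n^2*p^2 + 20*n^2*p + 9*n*p^4 - 18*n*p^3 + 9*n*p^2 + p^5 - 2*p^4 + p^3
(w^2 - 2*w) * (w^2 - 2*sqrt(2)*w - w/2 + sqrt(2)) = w^4 - 2*sqrt(2)*w^3 - 5*w^3/2 + w^2 + 5*sqrt(2)*w^2 - 2*sqrt(2)*w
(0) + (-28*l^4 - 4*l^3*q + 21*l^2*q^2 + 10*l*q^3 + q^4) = -28*l^4 - 4*l^3*q + 21*l^2*q^2 + 10*l*q^3 + q^4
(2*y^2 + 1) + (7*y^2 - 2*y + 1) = 9*y^2 - 2*y + 2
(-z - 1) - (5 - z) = -6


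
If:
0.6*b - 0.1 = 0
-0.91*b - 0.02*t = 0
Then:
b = 0.17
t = -7.58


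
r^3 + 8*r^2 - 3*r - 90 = (r - 3)*(r + 5)*(r + 6)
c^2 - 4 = (c - 2)*(c + 2)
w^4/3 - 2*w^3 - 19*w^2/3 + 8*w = w*(w/3 + 1)*(w - 8)*(w - 1)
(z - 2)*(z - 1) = z^2 - 3*z + 2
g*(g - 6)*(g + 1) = g^3 - 5*g^2 - 6*g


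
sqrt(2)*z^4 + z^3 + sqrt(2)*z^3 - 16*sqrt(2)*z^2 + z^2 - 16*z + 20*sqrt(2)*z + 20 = (z - 2)^2*(z + 5)*(sqrt(2)*z + 1)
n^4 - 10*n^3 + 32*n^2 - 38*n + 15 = (n - 5)*(n - 3)*(n - 1)^2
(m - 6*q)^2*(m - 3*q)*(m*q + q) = m^4*q - 15*m^3*q^2 + m^3*q + 72*m^2*q^3 - 15*m^2*q^2 - 108*m*q^4 + 72*m*q^3 - 108*q^4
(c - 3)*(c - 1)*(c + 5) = c^3 + c^2 - 17*c + 15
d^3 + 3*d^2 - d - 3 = (d - 1)*(d + 1)*(d + 3)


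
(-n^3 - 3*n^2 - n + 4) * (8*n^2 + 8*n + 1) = -8*n^5 - 32*n^4 - 33*n^3 + 21*n^2 + 31*n + 4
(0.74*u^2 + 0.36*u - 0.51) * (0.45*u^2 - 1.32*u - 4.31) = 0.333*u^4 - 0.8148*u^3 - 3.8941*u^2 - 0.8784*u + 2.1981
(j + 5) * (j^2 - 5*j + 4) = j^3 - 21*j + 20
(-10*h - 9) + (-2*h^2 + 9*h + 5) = -2*h^2 - h - 4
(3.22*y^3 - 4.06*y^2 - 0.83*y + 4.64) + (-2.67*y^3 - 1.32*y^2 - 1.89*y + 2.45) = 0.55*y^3 - 5.38*y^2 - 2.72*y + 7.09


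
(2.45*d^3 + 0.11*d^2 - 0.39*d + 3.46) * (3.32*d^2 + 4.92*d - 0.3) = 8.134*d^5 + 12.4192*d^4 - 1.4886*d^3 + 9.5354*d^2 + 17.1402*d - 1.038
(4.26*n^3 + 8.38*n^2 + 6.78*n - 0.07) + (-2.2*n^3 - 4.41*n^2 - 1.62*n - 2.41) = 2.06*n^3 + 3.97*n^2 + 5.16*n - 2.48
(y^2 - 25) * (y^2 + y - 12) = y^4 + y^3 - 37*y^2 - 25*y + 300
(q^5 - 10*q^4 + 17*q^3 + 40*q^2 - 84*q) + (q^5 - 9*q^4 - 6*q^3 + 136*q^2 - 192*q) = 2*q^5 - 19*q^4 + 11*q^3 + 176*q^2 - 276*q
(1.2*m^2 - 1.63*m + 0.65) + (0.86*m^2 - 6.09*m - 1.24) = 2.06*m^2 - 7.72*m - 0.59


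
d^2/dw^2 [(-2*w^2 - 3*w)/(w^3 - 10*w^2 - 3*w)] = 2*(-2*w^3 - 9*w^2 + 72*w - 249)/(w^6 - 30*w^5 + 291*w^4 - 820*w^3 - 873*w^2 - 270*w - 27)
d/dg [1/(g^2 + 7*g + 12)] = (-2*g - 7)/(g^2 + 7*g + 12)^2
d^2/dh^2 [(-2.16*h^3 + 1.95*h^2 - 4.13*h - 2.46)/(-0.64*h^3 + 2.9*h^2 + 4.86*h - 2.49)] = (-1.77635683940025e-15*h^7 + 6.42048*h^6 + 50.460672*h^5 - 111.59808*h^4 + 253.809616*h^3 - 242.076564*h^2 + 443.79558*h + 227.512926)/(0.262144*h^9 - 3.56352*h^8 + 10.175232*h^7 + 32.791672*h^6 - 104.996808*h^5 - 189.137196*h^4 + 107.677296*h^3 + 122.497542*h^2 - 90.397458*h + 15.438249)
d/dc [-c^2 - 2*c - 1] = -2*c - 2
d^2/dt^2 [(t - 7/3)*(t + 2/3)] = 2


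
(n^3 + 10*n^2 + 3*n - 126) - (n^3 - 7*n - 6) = 10*n^2 + 10*n - 120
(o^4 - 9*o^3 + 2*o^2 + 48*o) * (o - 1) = o^5 - 10*o^4 + 11*o^3 + 46*o^2 - 48*o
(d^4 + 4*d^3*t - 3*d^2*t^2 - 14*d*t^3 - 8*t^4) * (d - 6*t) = d^5 - 2*d^4*t - 27*d^3*t^2 + 4*d^2*t^3 + 76*d*t^4 + 48*t^5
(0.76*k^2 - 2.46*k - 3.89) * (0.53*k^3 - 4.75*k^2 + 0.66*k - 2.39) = 0.4028*k^5 - 4.9138*k^4 + 10.1249*k^3 + 15.0375*k^2 + 3.312*k + 9.2971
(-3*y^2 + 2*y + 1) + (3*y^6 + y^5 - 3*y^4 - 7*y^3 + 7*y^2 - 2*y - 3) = 3*y^6 + y^5 - 3*y^4 - 7*y^3 + 4*y^2 - 2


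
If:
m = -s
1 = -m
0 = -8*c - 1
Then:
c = -1/8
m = -1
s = 1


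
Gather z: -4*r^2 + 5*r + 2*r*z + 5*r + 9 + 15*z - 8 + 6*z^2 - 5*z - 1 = -4*r^2 + 10*r + 6*z^2 + z*(2*r + 10)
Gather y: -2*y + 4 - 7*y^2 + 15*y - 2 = -7*y^2 + 13*y + 2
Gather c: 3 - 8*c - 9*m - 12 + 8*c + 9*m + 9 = 0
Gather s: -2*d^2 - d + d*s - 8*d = -2*d^2 + d*s - 9*d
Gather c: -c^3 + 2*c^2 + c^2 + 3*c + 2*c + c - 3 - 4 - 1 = -c^3 + 3*c^2 + 6*c - 8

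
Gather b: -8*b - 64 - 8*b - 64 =-16*b - 128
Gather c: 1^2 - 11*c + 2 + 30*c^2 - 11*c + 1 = 30*c^2 - 22*c + 4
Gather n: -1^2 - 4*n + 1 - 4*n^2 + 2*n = -4*n^2 - 2*n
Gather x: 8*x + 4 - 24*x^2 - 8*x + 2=6 - 24*x^2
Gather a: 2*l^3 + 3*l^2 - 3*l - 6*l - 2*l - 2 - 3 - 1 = 2*l^3 + 3*l^2 - 11*l - 6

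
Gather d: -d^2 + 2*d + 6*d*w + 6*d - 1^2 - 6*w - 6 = -d^2 + d*(6*w + 8) - 6*w - 7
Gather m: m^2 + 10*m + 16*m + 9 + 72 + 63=m^2 + 26*m + 144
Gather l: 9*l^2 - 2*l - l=9*l^2 - 3*l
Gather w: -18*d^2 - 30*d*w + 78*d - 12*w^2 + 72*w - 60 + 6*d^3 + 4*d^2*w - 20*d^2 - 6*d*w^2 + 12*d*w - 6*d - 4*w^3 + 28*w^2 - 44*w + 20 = 6*d^3 - 38*d^2 + 72*d - 4*w^3 + w^2*(16 - 6*d) + w*(4*d^2 - 18*d + 28) - 40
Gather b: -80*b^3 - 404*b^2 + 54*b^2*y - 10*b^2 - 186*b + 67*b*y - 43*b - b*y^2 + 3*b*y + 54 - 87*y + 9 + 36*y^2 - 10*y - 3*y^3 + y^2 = -80*b^3 + b^2*(54*y - 414) + b*(-y^2 + 70*y - 229) - 3*y^3 + 37*y^2 - 97*y + 63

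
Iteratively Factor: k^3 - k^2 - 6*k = (k + 2)*(k^2 - 3*k) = (k - 3)*(k + 2)*(k)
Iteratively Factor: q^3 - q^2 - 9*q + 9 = (q + 3)*(q^2 - 4*q + 3) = (q - 1)*(q + 3)*(q - 3)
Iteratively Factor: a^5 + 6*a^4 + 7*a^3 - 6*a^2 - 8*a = (a + 4)*(a^4 + 2*a^3 - a^2 - 2*a) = (a + 1)*(a + 4)*(a^3 + a^2 - 2*a) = a*(a + 1)*(a + 4)*(a^2 + a - 2) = a*(a + 1)*(a + 2)*(a + 4)*(a - 1)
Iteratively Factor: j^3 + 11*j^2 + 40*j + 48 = (j + 4)*(j^2 + 7*j + 12) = (j + 3)*(j + 4)*(j + 4)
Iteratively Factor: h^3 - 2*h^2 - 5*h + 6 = (h - 3)*(h^2 + h - 2) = (h - 3)*(h + 2)*(h - 1)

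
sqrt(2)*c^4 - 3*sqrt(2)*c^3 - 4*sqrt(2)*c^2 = c^2*(c - 4)*(sqrt(2)*c + sqrt(2))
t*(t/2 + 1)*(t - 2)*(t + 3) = t^4/2 + 3*t^3/2 - 2*t^2 - 6*t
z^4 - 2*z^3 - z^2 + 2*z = z*(z - 2)*(z - 1)*(z + 1)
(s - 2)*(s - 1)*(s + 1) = s^3 - 2*s^2 - s + 2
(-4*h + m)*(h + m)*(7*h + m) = -28*h^3 - 25*h^2*m + 4*h*m^2 + m^3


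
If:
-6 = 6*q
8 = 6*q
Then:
No Solution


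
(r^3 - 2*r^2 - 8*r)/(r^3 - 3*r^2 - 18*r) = (-r^2 + 2*r + 8)/(-r^2 + 3*r + 18)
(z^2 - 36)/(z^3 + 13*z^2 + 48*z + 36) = (z - 6)/(z^2 + 7*z + 6)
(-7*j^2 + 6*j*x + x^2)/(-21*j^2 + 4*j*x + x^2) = (-j + x)/(-3*j + x)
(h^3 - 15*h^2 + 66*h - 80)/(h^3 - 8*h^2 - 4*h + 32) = (h - 5)/(h + 2)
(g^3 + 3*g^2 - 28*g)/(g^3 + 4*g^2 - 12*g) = (g^2 + 3*g - 28)/(g^2 + 4*g - 12)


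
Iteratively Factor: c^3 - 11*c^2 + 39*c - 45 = (c - 3)*(c^2 - 8*c + 15) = (c - 3)^2*(c - 5)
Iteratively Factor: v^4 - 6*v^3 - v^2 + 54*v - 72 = (v - 3)*(v^3 - 3*v^2 - 10*v + 24) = (v - 4)*(v - 3)*(v^2 + v - 6) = (v - 4)*(v - 3)*(v + 3)*(v - 2)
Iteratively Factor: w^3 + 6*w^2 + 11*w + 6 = (w + 1)*(w^2 + 5*w + 6) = (w + 1)*(w + 2)*(w + 3)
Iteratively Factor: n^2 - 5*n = (n)*(n - 5)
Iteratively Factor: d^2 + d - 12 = (d + 4)*(d - 3)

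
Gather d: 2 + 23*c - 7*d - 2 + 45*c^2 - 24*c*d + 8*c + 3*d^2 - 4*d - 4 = 45*c^2 + 31*c + 3*d^2 + d*(-24*c - 11) - 4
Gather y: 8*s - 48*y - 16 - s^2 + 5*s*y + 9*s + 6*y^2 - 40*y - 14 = -s^2 + 17*s + 6*y^2 + y*(5*s - 88) - 30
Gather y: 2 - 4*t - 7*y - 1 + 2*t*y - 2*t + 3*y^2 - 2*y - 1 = -6*t + 3*y^2 + y*(2*t - 9)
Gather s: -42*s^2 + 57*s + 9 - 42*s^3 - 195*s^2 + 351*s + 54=-42*s^3 - 237*s^2 + 408*s + 63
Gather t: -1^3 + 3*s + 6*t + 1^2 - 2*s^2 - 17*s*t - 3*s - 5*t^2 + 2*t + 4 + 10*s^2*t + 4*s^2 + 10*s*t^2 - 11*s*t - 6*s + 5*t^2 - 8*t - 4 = 2*s^2 + 10*s*t^2 - 6*s + t*(10*s^2 - 28*s)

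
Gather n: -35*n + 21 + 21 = 42 - 35*n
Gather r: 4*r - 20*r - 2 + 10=8 - 16*r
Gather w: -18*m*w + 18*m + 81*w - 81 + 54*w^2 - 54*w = 18*m + 54*w^2 + w*(27 - 18*m) - 81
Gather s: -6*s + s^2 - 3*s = s^2 - 9*s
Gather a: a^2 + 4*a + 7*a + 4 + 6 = a^2 + 11*a + 10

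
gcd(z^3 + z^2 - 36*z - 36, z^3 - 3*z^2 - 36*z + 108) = z^2 - 36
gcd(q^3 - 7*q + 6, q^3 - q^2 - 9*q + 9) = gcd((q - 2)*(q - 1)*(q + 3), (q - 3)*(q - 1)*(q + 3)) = q^2 + 2*q - 3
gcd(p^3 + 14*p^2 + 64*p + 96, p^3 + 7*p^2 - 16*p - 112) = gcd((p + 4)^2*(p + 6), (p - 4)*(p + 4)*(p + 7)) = p + 4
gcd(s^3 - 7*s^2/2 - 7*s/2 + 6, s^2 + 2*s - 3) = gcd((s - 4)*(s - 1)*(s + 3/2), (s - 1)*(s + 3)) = s - 1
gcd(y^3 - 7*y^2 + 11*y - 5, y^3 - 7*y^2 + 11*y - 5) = y^3 - 7*y^2 + 11*y - 5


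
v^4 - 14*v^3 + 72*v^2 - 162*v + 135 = (v - 5)*(v - 3)^3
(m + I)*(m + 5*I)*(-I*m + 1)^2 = -m^4 - 8*I*m^3 + 18*m^2 + 16*I*m - 5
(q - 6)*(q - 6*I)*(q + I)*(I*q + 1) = I*q^4 + 6*q^3 - 6*I*q^3 - 36*q^2 + I*q^2 + 6*q - 6*I*q - 36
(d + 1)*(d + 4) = d^2 + 5*d + 4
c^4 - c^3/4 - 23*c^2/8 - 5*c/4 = c*(c - 2)*(c + 1/2)*(c + 5/4)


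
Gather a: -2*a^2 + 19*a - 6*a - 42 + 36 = -2*a^2 + 13*a - 6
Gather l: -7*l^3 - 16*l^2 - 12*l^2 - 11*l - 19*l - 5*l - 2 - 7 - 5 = -7*l^3 - 28*l^2 - 35*l - 14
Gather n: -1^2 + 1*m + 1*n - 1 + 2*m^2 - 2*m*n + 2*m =2*m^2 + 3*m + n*(1 - 2*m) - 2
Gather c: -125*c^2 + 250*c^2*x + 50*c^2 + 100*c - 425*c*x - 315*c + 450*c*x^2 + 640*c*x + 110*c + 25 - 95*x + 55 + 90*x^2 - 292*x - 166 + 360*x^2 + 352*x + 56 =c^2*(250*x - 75) + c*(450*x^2 + 215*x - 105) + 450*x^2 - 35*x - 30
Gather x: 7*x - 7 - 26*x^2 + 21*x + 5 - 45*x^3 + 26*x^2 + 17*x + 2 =-45*x^3 + 45*x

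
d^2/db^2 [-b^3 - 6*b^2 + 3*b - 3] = -6*b - 12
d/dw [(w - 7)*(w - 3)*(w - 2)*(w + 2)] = 4*w^3 - 30*w^2 + 34*w + 40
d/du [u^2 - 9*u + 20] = 2*u - 9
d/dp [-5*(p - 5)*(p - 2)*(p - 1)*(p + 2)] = -20*p^3 + 90*p^2 - 10*p - 120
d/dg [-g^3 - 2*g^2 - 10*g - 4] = -3*g^2 - 4*g - 10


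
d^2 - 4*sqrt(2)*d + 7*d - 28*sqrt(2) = (d + 7)*(d - 4*sqrt(2))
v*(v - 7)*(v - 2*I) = v^3 - 7*v^2 - 2*I*v^2 + 14*I*v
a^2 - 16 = (a - 4)*(a + 4)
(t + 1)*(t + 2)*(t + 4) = t^3 + 7*t^2 + 14*t + 8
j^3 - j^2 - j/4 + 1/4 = (j - 1)*(j - 1/2)*(j + 1/2)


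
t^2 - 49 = (t - 7)*(t + 7)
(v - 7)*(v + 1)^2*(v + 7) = v^4 + 2*v^3 - 48*v^2 - 98*v - 49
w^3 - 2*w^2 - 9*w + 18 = (w - 3)*(w - 2)*(w + 3)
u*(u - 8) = u^2 - 8*u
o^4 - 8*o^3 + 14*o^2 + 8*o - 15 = (o - 5)*(o - 3)*(o - 1)*(o + 1)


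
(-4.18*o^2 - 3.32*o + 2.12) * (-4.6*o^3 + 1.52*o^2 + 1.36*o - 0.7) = 19.228*o^5 + 8.9184*o^4 - 20.4832*o^3 + 1.6332*o^2 + 5.2072*o - 1.484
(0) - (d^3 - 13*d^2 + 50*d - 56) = -d^3 + 13*d^2 - 50*d + 56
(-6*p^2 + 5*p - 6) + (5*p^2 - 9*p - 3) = -p^2 - 4*p - 9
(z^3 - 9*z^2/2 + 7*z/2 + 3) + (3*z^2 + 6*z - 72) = z^3 - 3*z^2/2 + 19*z/2 - 69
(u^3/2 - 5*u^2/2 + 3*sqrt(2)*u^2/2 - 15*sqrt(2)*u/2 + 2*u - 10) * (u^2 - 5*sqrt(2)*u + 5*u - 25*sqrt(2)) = u^5/2 - sqrt(2)*u^4 - 51*u^3/2 + 15*sqrt(2)*u^2 + 325*u + 250*sqrt(2)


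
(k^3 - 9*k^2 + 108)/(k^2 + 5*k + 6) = (k^2 - 12*k + 36)/(k + 2)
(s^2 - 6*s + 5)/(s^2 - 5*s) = (s - 1)/s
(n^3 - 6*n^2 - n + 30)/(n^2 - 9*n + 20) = (n^2 - n - 6)/(n - 4)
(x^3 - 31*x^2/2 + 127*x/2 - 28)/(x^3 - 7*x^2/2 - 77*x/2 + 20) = (x - 7)/(x + 5)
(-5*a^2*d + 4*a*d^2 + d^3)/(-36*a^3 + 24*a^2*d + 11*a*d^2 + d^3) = d*(5*a + d)/(36*a^2 + 12*a*d + d^2)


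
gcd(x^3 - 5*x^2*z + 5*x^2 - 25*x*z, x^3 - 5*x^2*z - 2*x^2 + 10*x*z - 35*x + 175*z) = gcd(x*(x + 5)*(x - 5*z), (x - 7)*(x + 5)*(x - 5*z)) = x^2 - 5*x*z + 5*x - 25*z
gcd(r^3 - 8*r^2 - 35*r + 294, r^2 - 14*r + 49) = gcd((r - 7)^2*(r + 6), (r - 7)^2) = r^2 - 14*r + 49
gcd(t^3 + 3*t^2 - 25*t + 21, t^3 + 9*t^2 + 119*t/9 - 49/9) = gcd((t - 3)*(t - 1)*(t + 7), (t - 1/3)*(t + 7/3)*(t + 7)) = t + 7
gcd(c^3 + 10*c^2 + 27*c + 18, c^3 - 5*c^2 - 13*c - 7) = c + 1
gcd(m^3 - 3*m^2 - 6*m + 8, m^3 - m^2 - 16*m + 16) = m^2 - 5*m + 4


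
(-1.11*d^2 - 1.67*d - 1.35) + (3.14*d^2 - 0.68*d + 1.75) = 2.03*d^2 - 2.35*d + 0.4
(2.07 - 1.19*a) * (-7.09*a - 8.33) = 8.4371*a^2 - 4.7636*a - 17.2431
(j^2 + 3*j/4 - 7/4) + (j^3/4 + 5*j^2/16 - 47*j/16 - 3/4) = j^3/4 + 21*j^2/16 - 35*j/16 - 5/2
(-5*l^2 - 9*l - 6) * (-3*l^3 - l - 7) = 15*l^5 + 27*l^4 + 23*l^3 + 44*l^2 + 69*l + 42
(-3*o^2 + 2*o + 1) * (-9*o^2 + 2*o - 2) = 27*o^4 - 24*o^3 + o^2 - 2*o - 2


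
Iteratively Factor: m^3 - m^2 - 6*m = (m + 2)*(m^2 - 3*m) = (m - 3)*(m + 2)*(m)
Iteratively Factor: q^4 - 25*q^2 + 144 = (q + 3)*(q^3 - 3*q^2 - 16*q + 48) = (q + 3)*(q + 4)*(q^2 - 7*q + 12) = (q - 4)*(q + 3)*(q + 4)*(q - 3)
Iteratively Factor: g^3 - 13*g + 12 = (g - 3)*(g^2 + 3*g - 4) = (g - 3)*(g - 1)*(g + 4)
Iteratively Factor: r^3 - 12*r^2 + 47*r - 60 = (r - 5)*(r^2 - 7*r + 12) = (r - 5)*(r - 4)*(r - 3)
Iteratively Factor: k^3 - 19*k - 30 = (k + 2)*(k^2 - 2*k - 15) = (k - 5)*(k + 2)*(k + 3)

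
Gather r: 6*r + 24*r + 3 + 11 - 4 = 30*r + 10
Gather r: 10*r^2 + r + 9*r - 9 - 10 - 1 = 10*r^2 + 10*r - 20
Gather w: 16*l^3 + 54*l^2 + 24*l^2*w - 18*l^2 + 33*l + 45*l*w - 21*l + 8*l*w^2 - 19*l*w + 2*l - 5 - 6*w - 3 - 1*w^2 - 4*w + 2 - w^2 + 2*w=16*l^3 + 36*l^2 + 14*l + w^2*(8*l - 2) + w*(24*l^2 + 26*l - 8) - 6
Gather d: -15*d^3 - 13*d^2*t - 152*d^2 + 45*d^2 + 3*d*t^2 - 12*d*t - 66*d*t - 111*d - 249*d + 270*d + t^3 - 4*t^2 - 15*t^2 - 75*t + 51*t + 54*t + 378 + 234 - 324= -15*d^3 + d^2*(-13*t - 107) + d*(3*t^2 - 78*t - 90) + t^3 - 19*t^2 + 30*t + 288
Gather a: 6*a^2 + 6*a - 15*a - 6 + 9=6*a^2 - 9*a + 3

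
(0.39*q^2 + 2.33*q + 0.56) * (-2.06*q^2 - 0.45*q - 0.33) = -0.8034*q^4 - 4.9753*q^3 - 2.3308*q^2 - 1.0209*q - 0.1848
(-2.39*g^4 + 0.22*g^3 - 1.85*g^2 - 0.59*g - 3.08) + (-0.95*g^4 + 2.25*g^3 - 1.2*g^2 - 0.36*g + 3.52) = -3.34*g^4 + 2.47*g^3 - 3.05*g^2 - 0.95*g + 0.44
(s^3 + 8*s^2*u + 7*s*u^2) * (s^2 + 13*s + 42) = s^5 + 8*s^4*u + 13*s^4 + 7*s^3*u^2 + 104*s^3*u + 42*s^3 + 91*s^2*u^2 + 336*s^2*u + 294*s*u^2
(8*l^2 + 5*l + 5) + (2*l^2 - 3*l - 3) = 10*l^2 + 2*l + 2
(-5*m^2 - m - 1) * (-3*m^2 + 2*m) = 15*m^4 - 7*m^3 + m^2 - 2*m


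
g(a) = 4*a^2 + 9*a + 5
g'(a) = 8*a + 9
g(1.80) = 34.16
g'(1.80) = 23.40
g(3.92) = 101.75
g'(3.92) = 40.36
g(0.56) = 11.29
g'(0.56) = 13.48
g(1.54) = 28.35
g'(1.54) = 21.32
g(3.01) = 68.33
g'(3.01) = 33.08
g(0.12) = 6.14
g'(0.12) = 9.96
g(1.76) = 33.23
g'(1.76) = 23.08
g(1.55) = 28.56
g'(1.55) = 21.40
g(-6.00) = 95.00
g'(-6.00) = -39.00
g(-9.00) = 248.00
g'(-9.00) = -63.00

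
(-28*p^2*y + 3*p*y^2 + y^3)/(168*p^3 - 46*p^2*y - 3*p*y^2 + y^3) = y/(-6*p + y)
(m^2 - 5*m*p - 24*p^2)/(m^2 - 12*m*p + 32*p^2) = (-m - 3*p)/(-m + 4*p)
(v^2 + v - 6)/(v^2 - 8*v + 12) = (v + 3)/(v - 6)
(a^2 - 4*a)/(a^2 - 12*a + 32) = a/(a - 8)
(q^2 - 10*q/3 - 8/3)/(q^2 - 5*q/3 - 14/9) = 3*(q - 4)/(3*q - 7)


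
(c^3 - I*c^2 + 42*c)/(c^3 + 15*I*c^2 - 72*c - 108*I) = c*(c - 7*I)/(c^2 + 9*I*c - 18)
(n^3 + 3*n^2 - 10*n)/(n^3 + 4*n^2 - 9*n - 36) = n*(n^2 + 3*n - 10)/(n^3 + 4*n^2 - 9*n - 36)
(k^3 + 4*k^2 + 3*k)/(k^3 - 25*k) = (k^2 + 4*k + 3)/(k^2 - 25)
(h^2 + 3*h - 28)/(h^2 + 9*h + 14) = (h - 4)/(h + 2)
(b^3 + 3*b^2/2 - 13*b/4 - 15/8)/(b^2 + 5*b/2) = b - 1 - 3/(4*b)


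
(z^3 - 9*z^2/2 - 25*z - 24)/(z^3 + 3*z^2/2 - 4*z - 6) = (z - 8)/(z - 2)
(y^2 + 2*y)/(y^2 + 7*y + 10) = y/(y + 5)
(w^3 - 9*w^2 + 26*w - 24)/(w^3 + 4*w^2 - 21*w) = (w^2 - 6*w + 8)/(w*(w + 7))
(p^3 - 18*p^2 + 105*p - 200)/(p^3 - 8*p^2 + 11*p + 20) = (p^2 - 13*p + 40)/(p^2 - 3*p - 4)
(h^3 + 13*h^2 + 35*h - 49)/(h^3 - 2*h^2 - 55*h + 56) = (h + 7)/(h - 8)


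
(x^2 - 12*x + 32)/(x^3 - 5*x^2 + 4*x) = (x - 8)/(x*(x - 1))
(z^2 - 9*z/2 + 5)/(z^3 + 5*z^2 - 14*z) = (z - 5/2)/(z*(z + 7))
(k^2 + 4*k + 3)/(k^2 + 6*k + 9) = (k + 1)/(k + 3)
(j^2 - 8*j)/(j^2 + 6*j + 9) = j*(j - 8)/(j^2 + 6*j + 9)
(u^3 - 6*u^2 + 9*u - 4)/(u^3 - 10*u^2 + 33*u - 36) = (u^2 - 2*u + 1)/(u^2 - 6*u + 9)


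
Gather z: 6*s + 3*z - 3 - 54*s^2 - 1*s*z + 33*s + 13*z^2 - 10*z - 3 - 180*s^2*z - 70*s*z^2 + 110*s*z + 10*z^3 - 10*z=-54*s^2 + 39*s + 10*z^3 + z^2*(13 - 70*s) + z*(-180*s^2 + 109*s - 17) - 6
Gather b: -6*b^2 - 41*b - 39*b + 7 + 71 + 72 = -6*b^2 - 80*b + 150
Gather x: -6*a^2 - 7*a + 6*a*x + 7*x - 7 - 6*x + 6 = -6*a^2 - 7*a + x*(6*a + 1) - 1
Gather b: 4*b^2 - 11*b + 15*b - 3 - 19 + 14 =4*b^2 + 4*b - 8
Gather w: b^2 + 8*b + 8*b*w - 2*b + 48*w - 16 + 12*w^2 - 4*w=b^2 + 6*b + 12*w^2 + w*(8*b + 44) - 16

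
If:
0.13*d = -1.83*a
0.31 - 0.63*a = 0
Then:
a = 0.49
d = -6.93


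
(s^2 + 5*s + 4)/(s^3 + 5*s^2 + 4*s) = 1/s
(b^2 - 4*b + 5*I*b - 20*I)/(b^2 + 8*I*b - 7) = (b^2 + b*(-4 + 5*I) - 20*I)/(b^2 + 8*I*b - 7)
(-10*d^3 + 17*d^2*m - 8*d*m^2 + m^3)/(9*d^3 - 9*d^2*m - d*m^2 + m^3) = (-10*d^2 + 7*d*m - m^2)/(9*d^2 - m^2)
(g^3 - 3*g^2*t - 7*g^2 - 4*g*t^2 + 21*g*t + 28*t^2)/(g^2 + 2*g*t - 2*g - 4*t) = (g^3 - 3*g^2*t - 7*g^2 - 4*g*t^2 + 21*g*t + 28*t^2)/(g^2 + 2*g*t - 2*g - 4*t)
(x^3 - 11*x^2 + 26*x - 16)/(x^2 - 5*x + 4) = (x^2 - 10*x + 16)/(x - 4)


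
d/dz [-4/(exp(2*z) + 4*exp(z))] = 8*(exp(z) + 2)*exp(-z)/(exp(z) + 4)^2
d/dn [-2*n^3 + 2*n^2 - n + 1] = -6*n^2 + 4*n - 1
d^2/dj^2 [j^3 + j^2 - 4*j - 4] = 6*j + 2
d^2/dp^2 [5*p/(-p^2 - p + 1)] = 10*(-p^3 - 3*p - 1)/(p^6 + 3*p^5 - 5*p^3 + 3*p - 1)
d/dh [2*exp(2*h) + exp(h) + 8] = (4*exp(h) + 1)*exp(h)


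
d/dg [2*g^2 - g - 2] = 4*g - 1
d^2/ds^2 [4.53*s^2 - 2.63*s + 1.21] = 9.06000000000000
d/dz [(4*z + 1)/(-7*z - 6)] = -17/(7*z + 6)^2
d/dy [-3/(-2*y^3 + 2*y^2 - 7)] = 6*y*(2 - 3*y)/(2*y^3 - 2*y^2 + 7)^2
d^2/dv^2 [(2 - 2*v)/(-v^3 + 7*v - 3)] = 4*((v - 1)*(3*v^2 - 7)^2 + (-3*v^2 - 3*v*(v - 1) + 7)*(v^3 - 7*v + 3))/(v^3 - 7*v + 3)^3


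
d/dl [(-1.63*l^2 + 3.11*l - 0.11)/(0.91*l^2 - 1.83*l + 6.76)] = (0.152799999999999*l^2 - 21.8374*l + 20.8223)/(0.8281*l^4 - 3.3306*l^3 + 15.6521*l^2 - 24.7416*l + 45.6976)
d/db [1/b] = -1/b^2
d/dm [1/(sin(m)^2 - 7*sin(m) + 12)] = (7 - 2*sin(m))*cos(m)/(sin(m)^2 - 7*sin(m) + 12)^2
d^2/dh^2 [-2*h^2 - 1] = -4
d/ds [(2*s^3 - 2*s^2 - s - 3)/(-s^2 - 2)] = (-2*s^4 - 13*s^2 + 2*s + 2)/(s^4 + 4*s^2 + 4)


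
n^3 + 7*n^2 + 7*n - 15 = (n - 1)*(n + 3)*(n + 5)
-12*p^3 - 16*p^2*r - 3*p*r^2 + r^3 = (-6*p + r)*(p + r)*(2*p + r)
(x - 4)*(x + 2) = x^2 - 2*x - 8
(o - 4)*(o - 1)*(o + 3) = o^3 - 2*o^2 - 11*o + 12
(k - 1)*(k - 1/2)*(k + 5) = k^3 + 7*k^2/2 - 7*k + 5/2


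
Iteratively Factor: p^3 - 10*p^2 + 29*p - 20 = (p - 4)*(p^2 - 6*p + 5) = (p - 5)*(p - 4)*(p - 1)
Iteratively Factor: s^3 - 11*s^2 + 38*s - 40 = (s - 2)*(s^2 - 9*s + 20) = (s - 5)*(s - 2)*(s - 4)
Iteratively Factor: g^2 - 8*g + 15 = (g - 5)*(g - 3)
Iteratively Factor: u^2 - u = (u - 1)*(u)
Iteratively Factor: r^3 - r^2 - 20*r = (r + 4)*(r^2 - 5*r) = r*(r + 4)*(r - 5)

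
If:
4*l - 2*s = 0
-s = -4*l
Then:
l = 0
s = 0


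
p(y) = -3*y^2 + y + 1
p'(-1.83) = 11.98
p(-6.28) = -123.60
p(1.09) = -1.47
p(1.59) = -4.99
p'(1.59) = -8.54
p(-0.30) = 0.43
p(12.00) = -419.00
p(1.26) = -2.50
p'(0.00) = 1.00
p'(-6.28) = 38.68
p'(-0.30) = 2.80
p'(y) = 1 - 6*y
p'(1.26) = -6.56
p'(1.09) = -5.54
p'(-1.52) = 10.12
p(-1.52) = -7.45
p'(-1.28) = 8.68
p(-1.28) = -5.20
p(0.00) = 1.00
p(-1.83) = -10.88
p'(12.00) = -71.00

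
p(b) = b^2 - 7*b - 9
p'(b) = 2*b - 7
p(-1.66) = 5.38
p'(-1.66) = -10.32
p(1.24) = -16.14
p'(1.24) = -4.52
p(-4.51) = 42.91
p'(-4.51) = -16.02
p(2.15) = -19.43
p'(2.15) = -2.70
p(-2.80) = 18.44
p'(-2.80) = -12.60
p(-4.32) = 39.90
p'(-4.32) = -15.64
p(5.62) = -16.76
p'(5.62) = 4.24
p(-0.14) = -8.00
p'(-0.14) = -7.28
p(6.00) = -15.00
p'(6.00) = 5.00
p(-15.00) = 321.00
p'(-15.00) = -37.00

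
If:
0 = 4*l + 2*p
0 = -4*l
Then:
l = 0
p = 0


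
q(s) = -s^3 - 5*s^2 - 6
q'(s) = -3*s^2 - 10*s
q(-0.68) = -8.00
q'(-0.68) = 5.41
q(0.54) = -7.62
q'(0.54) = -6.27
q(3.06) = -81.47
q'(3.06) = -58.69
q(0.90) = -10.78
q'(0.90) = -11.43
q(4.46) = -194.17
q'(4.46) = -104.27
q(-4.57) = -14.98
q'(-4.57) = -16.95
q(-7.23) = 110.57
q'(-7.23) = -84.52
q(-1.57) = -14.45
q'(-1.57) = 8.31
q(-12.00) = 1002.00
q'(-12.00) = -312.00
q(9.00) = -1140.00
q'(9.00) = -333.00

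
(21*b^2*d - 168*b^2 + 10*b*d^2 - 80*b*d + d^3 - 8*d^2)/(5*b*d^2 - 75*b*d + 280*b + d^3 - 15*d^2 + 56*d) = (21*b^2 + 10*b*d + d^2)/(5*b*d - 35*b + d^2 - 7*d)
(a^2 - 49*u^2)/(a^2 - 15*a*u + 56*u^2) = (-a - 7*u)/(-a + 8*u)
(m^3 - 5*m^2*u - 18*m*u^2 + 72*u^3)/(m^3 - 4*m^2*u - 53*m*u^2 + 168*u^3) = (-m^2 + 2*m*u + 24*u^2)/(-m^2 + m*u + 56*u^2)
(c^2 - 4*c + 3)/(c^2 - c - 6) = (c - 1)/(c + 2)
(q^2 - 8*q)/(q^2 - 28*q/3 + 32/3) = 3*q/(3*q - 4)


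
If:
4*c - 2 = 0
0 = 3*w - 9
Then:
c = 1/2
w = 3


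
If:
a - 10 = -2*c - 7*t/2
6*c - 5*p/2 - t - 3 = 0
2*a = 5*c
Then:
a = 50/9 - 35*t/18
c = 20/9 - 7*t/9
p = 62/15 - 34*t/15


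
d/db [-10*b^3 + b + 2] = 1 - 30*b^2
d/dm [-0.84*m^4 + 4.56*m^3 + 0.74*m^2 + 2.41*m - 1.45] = -3.36*m^3 + 13.68*m^2 + 1.48*m + 2.41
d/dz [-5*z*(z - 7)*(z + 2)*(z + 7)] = -20*z^3 - 30*z^2 + 490*z + 490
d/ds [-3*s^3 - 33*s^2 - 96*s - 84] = -9*s^2 - 66*s - 96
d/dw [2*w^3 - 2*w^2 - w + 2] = 6*w^2 - 4*w - 1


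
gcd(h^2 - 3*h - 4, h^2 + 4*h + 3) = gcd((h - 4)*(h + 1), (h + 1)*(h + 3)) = h + 1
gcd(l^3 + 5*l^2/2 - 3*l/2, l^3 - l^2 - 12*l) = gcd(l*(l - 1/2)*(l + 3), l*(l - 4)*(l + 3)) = l^2 + 3*l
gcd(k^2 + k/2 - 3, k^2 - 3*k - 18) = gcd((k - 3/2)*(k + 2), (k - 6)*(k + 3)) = 1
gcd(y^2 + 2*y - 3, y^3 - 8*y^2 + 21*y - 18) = 1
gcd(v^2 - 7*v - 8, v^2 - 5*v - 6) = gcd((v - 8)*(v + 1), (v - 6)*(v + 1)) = v + 1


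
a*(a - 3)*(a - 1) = a^3 - 4*a^2 + 3*a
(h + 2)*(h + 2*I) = h^2 + 2*h + 2*I*h + 4*I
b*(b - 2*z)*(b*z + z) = b^3*z - 2*b^2*z^2 + b^2*z - 2*b*z^2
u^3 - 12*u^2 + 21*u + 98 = (u - 7)^2*(u + 2)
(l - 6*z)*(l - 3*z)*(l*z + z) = l^3*z - 9*l^2*z^2 + l^2*z + 18*l*z^3 - 9*l*z^2 + 18*z^3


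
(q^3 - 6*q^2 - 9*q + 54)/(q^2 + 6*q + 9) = (q^2 - 9*q + 18)/(q + 3)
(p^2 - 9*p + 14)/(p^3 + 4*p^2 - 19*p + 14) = (p - 7)/(p^2 + 6*p - 7)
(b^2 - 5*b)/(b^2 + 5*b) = (b - 5)/(b + 5)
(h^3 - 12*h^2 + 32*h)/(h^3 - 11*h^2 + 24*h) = (h - 4)/(h - 3)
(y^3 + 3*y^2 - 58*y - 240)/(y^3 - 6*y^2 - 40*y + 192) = (y + 5)/(y - 4)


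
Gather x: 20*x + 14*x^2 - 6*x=14*x^2 + 14*x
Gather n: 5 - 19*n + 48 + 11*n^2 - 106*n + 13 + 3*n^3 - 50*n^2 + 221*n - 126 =3*n^3 - 39*n^2 + 96*n - 60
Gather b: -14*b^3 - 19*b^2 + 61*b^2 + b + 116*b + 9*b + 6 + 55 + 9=-14*b^3 + 42*b^2 + 126*b + 70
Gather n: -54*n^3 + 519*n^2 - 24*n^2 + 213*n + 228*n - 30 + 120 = -54*n^3 + 495*n^2 + 441*n + 90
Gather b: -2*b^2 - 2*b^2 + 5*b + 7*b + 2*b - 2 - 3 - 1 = -4*b^2 + 14*b - 6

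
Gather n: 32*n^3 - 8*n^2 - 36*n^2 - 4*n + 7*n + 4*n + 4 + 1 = 32*n^3 - 44*n^2 + 7*n + 5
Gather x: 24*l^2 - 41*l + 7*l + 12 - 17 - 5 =24*l^2 - 34*l - 10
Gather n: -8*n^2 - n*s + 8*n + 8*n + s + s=-8*n^2 + n*(16 - s) + 2*s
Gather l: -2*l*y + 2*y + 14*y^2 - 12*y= -2*l*y + 14*y^2 - 10*y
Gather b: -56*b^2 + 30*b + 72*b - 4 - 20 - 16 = -56*b^2 + 102*b - 40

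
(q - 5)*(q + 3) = q^2 - 2*q - 15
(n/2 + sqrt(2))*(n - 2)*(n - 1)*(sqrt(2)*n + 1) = sqrt(2)*n^4/2 - 3*sqrt(2)*n^3/2 + 5*n^3/2 - 15*n^2/2 + 2*sqrt(2)*n^2 - 3*sqrt(2)*n + 5*n + 2*sqrt(2)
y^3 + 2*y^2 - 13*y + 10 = (y - 2)*(y - 1)*(y + 5)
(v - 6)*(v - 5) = v^2 - 11*v + 30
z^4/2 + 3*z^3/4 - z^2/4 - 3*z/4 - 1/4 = (z/2 + 1/2)*(z - 1)*(z + 1/2)*(z + 1)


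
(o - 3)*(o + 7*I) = o^2 - 3*o + 7*I*o - 21*I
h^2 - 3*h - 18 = (h - 6)*(h + 3)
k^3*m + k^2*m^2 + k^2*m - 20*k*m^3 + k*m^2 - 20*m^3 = (k - 4*m)*(k + 5*m)*(k*m + m)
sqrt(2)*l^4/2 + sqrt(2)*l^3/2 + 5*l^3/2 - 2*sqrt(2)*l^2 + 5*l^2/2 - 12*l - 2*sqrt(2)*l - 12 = (l - 3*sqrt(2)/2)*(l + 2*sqrt(2))^2*(sqrt(2)*l/2 + sqrt(2)/2)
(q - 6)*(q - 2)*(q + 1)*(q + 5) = q^4 - 2*q^3 - 31*q^2 + 32*q + 60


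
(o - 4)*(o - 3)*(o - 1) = o^3 - 8*o^2 + 19*o - 12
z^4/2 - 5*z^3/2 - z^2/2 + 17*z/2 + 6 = (z/2 + 1/2)*(z - 4)*(z - 3)*(z + 1)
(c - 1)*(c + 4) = c^2 + 3*c - 4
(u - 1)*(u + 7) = u^2 + 6*u - 7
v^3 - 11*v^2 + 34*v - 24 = (v - 6)*(v - 4)*(v - 1)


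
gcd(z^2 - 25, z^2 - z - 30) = z + 5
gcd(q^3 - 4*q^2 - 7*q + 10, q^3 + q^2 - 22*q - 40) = q^2 - 3*q - 10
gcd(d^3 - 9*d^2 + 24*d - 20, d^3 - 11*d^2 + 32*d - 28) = d^2 - 4*d + 4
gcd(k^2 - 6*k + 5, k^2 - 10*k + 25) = k - 5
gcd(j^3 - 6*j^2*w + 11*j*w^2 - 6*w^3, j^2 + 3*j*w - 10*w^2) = -j + 2*w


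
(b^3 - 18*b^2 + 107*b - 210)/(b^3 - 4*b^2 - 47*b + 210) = (b - 7)/(b + 7)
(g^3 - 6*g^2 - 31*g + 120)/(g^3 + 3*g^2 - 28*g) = (g^3 - 6*g^2 - 31*g + 120)/(g*(g^2 + 3*g - 28))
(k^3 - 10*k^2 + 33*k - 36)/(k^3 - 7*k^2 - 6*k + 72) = (k^2 - 6*k + 9)/(k^2 - 3*k - 18)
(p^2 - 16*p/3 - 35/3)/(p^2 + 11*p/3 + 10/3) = (p - 7)/(p + 2)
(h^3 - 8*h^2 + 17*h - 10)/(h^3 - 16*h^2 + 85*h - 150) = (h^2 - 3*h + 2)/(h^2 - 11*h + 30)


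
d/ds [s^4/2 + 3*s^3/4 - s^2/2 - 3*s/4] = 2*s^3 + 9*s^2/4 - s - 3/4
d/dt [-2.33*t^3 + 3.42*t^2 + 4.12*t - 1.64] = -6.99*t^2 + 6.84*t + 4.12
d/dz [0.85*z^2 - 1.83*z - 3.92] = 1.7*z - 1.83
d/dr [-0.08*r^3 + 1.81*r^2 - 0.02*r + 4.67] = -0.24*r^2 + 3.62*r - 0.02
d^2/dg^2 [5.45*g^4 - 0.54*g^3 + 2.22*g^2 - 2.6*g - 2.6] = 65.4*g^2 - 3.24*g + 4.44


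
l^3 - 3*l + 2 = (l - 1)^2*(l + 2)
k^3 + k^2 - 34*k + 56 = (k - 4)*(k - 2)*(k + 7)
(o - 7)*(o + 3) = o^2 - 4*o - 21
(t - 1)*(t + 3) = t^2 + 2*t - 3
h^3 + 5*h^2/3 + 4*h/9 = h*(h + 1/3)*(h + 4/3)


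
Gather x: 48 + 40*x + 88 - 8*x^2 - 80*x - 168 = -8*x^2 - 40*x - 32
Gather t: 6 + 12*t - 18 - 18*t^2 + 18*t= -18*t^2 + 30*t - 12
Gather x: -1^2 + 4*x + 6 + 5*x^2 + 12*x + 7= 5*x^2 + 16*x + 12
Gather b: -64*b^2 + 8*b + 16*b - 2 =-64*b^2 + 24*b - 2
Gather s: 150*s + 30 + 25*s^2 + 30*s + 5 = 25*s^2 + 180*s + 35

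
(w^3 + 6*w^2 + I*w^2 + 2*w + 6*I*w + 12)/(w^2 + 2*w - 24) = (w^2 + I*w + 2)/(w - 4)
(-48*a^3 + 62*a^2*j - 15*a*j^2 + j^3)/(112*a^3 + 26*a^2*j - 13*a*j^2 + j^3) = (-6*a^2 + 7*a*j - j^2)/(14*a^2 + 5*a*j - j^2)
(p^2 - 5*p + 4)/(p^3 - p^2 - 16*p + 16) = 1/(p + 4)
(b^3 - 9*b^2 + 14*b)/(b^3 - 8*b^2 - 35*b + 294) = b*(b - 2)/(b^2 - b - 42)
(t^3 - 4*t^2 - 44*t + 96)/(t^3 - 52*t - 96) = (t - 2)/(t + 2)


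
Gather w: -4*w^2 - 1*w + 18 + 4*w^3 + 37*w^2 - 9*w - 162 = 4*w^3 + 33*w^2 - 10*w - 144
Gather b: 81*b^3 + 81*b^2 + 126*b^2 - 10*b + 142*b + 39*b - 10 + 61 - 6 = 81*b^3 + 207*b^2 + 171*b + 45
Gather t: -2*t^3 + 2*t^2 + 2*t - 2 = -2*t^3 + 2*t^2 + 2*t - 2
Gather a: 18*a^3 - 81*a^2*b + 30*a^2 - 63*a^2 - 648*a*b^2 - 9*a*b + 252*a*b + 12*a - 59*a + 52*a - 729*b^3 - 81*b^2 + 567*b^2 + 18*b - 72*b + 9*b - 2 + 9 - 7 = 18*a^3 + a^2*(-81*b - 33) + a*(-648*b^2 + 243*b + 5) - 729*b^3 + 486*b^2 - 45*b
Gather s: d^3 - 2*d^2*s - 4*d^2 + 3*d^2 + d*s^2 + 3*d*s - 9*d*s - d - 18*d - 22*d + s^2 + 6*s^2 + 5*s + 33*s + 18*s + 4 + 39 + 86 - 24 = d^3 - d^2 - 41*d + s^2*(d + 7) + s*(-2*d^2 - 6*d + 56) + 105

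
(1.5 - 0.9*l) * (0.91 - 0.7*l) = 0.63*l^2 - 1.869*l + 1.365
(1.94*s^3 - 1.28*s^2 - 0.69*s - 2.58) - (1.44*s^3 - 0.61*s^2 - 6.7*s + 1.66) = 0.5*s^3 - 0.67*s^2 + 6.01*s - 4.24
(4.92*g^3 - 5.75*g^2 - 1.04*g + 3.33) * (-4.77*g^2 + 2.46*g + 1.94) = -23.4684*g^5 + 39.5307*g^4 + 0.360600000000001*g^3 - 29.5975*g^2 + 6.1742*g + 6.4602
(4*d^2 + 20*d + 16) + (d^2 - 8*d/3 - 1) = 5*d^2 + 52*d/3 + 15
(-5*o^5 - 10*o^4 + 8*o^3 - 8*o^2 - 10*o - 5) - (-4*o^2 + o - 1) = -5*o^5 - 10*o^4 + 8*o^3 - 4*o^2 - 11*o - 4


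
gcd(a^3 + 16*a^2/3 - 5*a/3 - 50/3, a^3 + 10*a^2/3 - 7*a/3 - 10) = a^2 + a/3 - 10/3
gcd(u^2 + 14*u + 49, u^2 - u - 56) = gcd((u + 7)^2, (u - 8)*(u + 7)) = u + 7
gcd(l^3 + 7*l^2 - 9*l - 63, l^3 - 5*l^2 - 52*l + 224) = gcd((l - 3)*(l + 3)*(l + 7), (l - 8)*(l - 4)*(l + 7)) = l + 7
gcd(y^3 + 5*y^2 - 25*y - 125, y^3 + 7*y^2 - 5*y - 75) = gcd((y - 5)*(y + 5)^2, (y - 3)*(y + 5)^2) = y^2 + 10*y + 25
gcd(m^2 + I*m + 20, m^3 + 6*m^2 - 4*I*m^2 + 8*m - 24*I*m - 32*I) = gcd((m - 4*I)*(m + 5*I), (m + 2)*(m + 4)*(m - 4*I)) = m - 4*I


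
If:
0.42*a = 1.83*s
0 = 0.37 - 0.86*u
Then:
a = 4.35714285714286*s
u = 0.43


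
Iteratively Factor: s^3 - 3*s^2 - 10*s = (s)*(s^2 - 3*s - 10) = s*(s - 5)*(s + 2)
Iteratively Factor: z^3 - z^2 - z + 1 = (z - 1)*(z^2 - 1) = (z - 1)^2*(z + 1)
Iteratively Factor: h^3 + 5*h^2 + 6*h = (h + 2)*(h^2 + 3*h) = h*(h + 2)*(h + 3)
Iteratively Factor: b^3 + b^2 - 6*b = (b)*(b^2 + b - 6) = b*(b - 2)*(b + 3)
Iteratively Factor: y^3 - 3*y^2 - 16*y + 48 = (y + 4)*(y^2 - 7*y + 12) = (y - 4)*(y + 4)*(y - 3)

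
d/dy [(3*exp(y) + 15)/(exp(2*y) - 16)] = 3*(-2*(exp(y) + 5)*exp(y) + exp(2*y) - 16)*exp(y)/(exp(2*y) - 16)^2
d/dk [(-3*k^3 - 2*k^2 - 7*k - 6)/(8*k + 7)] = (-48*k^3 - 79*k^2 - 28*k - 1)/(64*k^2 + 112*k + 49)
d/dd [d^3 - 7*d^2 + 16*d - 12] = 3*d^2 - 14*d + 16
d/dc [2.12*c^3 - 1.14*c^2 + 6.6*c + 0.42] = 6.36*c^2 - 2.28*c + 6.6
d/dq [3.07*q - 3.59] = 3.07000000000000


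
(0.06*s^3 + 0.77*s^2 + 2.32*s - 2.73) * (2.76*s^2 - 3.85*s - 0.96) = 0.1656*s^5 + 1.8942*s^4 + 3.3811*s^3 - 17.206*s^2 + 8.2833*s + 2.6208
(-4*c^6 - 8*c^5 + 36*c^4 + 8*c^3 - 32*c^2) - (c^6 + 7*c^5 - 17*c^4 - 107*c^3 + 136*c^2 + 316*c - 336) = -5*c^6 - 15*c^5 + 53*c^4 + 115*c^3 - 168*c^2 - 316*c + 336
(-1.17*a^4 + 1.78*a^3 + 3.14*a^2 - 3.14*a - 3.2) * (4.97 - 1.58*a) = 1.8486*a^5 - 8.6273*a^4 + 3.8854*a^3 + 20.567*a^2 - 10.5498*a - 15.904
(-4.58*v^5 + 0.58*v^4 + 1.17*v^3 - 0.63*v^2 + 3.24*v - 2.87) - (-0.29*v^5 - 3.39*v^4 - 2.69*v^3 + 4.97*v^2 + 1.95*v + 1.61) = -4.29*v^5 + 3.97*v^4 + 3.86*v^3 - 5.6*v^2 + 1.29*v - 4.48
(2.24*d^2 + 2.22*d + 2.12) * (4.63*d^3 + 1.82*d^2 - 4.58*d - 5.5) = 10.3712*d^5 + 14.3554*d^4 + 3.5968*d^3 - 18.6292*d^2 - 21.9196*d - 11.66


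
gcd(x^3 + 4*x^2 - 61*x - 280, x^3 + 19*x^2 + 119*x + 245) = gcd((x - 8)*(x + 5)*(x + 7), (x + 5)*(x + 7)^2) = x^2 + 12*x + 35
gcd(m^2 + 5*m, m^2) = m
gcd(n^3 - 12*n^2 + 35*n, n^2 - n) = n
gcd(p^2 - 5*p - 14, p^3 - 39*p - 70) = p^2 - 5*p - 14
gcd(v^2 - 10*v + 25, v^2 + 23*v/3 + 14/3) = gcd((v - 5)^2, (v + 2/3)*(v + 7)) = 1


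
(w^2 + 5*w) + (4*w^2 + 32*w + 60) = 5*w^2 + 37*w + 60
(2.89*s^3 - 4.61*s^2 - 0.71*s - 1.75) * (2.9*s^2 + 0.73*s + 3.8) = 8.381*s^5 - 11.2593*s^4 + 5.5577*s^3 - 23.1113*s^2 - 3.9755*s - 6.65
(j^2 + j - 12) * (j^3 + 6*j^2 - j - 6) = j^5 + 7*j^4 - 7*j^3 - 79*j^2 + 6*j + 72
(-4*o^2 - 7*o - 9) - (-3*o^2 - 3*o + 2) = -o^2 - 4*o - 11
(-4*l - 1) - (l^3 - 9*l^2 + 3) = -l^3 + 9*l^2 - 4*l - 4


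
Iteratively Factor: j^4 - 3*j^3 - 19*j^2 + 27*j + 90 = (j - 3)*(j^3 - 19*j - 30) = (j - 5)*(j - 3)*(j^2 + 5*j + 6) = (j - 5)*(j - 3)*(j + 2)*(j + 3)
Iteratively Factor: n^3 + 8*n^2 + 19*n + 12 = (n + 3)*(n^2 + 5*n + 4) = (n + 3)*(n + 4)*(n + 1)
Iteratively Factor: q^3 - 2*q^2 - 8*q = (q + 2)*(q^2 - 4*q) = (q - 4)*(q + 2)*(q)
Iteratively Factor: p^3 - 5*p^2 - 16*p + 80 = (p - 5)*(p^2 - 16) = (p - 5)*(p + 4)*(p - 4)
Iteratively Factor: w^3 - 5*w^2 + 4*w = (w)*(w^2 - 5*w + 4) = w*(w - 4)*(w - 1)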